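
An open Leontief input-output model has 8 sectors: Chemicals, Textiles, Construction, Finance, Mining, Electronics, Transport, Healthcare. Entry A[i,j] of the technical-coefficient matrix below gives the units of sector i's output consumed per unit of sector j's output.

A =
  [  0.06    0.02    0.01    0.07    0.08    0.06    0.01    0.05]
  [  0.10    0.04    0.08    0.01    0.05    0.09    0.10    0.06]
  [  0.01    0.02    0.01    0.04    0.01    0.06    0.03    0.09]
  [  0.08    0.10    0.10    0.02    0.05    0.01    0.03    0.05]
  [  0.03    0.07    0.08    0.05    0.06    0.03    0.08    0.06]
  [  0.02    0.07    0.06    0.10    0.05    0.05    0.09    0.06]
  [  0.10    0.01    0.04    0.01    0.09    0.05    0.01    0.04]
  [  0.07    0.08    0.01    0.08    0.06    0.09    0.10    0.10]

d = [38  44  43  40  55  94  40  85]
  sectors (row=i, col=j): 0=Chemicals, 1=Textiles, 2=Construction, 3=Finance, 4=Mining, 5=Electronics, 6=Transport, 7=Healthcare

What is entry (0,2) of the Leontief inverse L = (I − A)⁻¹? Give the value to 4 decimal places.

L[0,2] = 0.0444

Form M = I − A:
  [  0.94   -0.02   -0.01   -0.07   -0.08   -0.06   -0.01   -0.05]
  [ -0.10    0.96   -0.08   -0.01   -0.05   -0.09   -0.10   -0.06]
  [ -0.01   -0.02    0.99   -0.04   -0.01   -0.06   -0.03   -0.09]
  [ -0.08   -0.10   -0.10    0.98   -0.05   -0.01   -0.03   -0.05]
  [ -0.03   -0.07   -0.08   -0.05    0.94   -0.03   -0.08   -0.06]
  [ -0.02   -0.07   -0.06   -0.10   -0.05    0.95   -0.09   -0.06]
  [ -0.10   -0.01   -0.04   -0.01   -0.09   -0.05    0.99   -0.04]
  [ -0.07   -0.08   -0.01   -0.08   -0.06   -0.09   -0.10    0.90]
Leontief inverse L = M⁻¹:
  [  1.0971    0.0582    0.0444    0.1043    0.1180    0.0937    0.0487    0.0913]
  [  0.1526    1.0829    0.1192    0.0580    0.1045    0.1428    0.1497    0.1190]
  [  0.0411    0.0498    1.0338    0.0676    0.0394    0.0896    0.0627    0.1241]
  [  0.1252    0.1354    0.1337    1.0557    0.0920    0.0567    0.0738    0.1012]
  [  0.0790    0.1100    0.1186    0.0862    1.1055    0.0760    0.1257    0.1127]
  [  0.0755    0.1168    0.1057    0.1390    0.1004    1.0982    0.1397    0.1164]
  [  0.1319    0.0416    0.0675    0.0447    0.1261    0.0835    1.0449    0.0797]
  [  0.1379    0.1370    0.0634    0.1325    0.1248    0.1502    0.1628    1.1672]
Total output x = L · d:
  x_0 = 1.0971·38 + 0.0582·44 + 0.0444·43 + 0.1043·40 + 0.1180·55 + 0.0937·94 + 0.0487·40 + 0.0913·85 = 75.3382
  x_1 = 0.1526·38 + 1.0829·44 + 0.1192·43 + 0.0580·40 + 0.1045·55 + 0.1428·94 + 0.1497·40 + 0.1190·85 = 96.1589
  x_2 = 0.0411·38 + 0.0498·44 + 1.0338·43 + 0.0676·40 + 0.0394·55 + 0.0896·94 + 0.0627·40 + 0.1241·85 = 74.5640
  x_3 = 0.1252·38 + 0.1354·44 + 0.1337·43 + 1.0557·40 + 0.0920·55 + 0.0567·94 + 0.0738·40 + 0.1012·85 = 80.6295
  x_4 = 0.0790·38 + 0.1100·44 + 0.1186·43 + 0.0862·40 + 1.1055·55 + 0.0760·94 + 0.1257·40 + 0.1127·85 = 98.9464
  x_5 = 0.0755·38 + 0.1168·44 + 0.1057·43 + 0.1390·40 + 0.1004·55 + 1.0982·94 + 0.1397·40 + 0.1164·85 = 142.3395
  x_6 = 0.1319·38 + 0.0416·44 + 0.0675·43 + 0.0447·40 + 0.1261·55 + 0.0835·94 + 1.0449·40 + 0.0797·85 = 74.8953
  x_7 = 0.1379·38 + 0.1370·44 + 0.0634·43 + 0.1325·40 + 0.1248·55 + 0.1502·94 + 0.1628·40 + 1.1672·85 = 145.9992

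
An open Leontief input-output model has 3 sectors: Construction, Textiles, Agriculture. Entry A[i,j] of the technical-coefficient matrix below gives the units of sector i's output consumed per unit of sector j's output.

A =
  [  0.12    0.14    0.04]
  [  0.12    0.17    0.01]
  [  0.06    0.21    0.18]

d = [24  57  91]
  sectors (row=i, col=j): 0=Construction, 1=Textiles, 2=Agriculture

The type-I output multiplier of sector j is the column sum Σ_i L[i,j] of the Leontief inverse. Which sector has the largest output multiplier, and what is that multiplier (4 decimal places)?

Form M = I − A:
  [  0.88   -0.14   -0.04]
  [ -0.12    0.83   -0.01]
  [ -0.06   -0.21    0.82]
Leontief inverse L = M⁻¹:
  [  1.1694    0.2123    0.0596]
  [  0.1706    1.2395    0.0234]
  [  0.1293    0.3330    1.2299]
Total output x = L · d:
  x_0 = 1.1694·24 + 0.2123·57 + 0.0596·91 = 45.5948
  x_1 = 0.1706·24 + 1.2395·57 + 0.0234·91 = 76.8812
  x_2 = 0.1293·24 + 0.3330·57 + 1.2299·91 = 134.0009
Output multipliers (column sums of L):
  Construction: 1.4693
  Textiles: 1.7848
  Agriculture: 1.3130

Textiles (1.7848)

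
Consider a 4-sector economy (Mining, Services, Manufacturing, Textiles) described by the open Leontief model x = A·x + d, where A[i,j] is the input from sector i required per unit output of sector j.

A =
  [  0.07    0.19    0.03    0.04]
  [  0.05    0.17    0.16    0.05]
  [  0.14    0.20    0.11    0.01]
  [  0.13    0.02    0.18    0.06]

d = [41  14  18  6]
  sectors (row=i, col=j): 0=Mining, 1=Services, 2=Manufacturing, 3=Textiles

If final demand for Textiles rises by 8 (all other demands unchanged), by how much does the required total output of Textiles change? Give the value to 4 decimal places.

8.6541

Form M = I − A:
  [  0.93   -0.19   -0.03   -0.04]
  [ -0.05    0.83   -0.16   -0.05]
  [ -0.14   -0.20    0.89   -0.01]
  [ -0.13   -0.02   -0.18    0.94]
Leontief inverse L = M⁻¹:
  [  1.1144    0.2810    0.1009    0.0634]
  [  0.1183    1.2945    0.2522    0.0766]
  [  0.2041    0.3366    1.1989    0.0393]
  [  0.1957    0.1308    0.2489    1.0818]
Total output x = L · d:
  x_0 = 1.1144·41 + 0.2810·14 + 0.1009·18 + 0.0634·6 = 51.8220
  x_1 = 0.1183·41 + 1.2945·14 + 0.2522·18 + 0.0766·6 = 27.9709
  x_2 = 0.2041·41 + 0.3366·14 + 1.1989·18 + 0.0393·6 = 34.8961
  x_3 = 0.1957·41 + 0.1308·14 + 0.2489·18 + 1.0818·6 = 20.8272
Δx_3 = L[3,3] · Δd_3 = 1.0818 · 8 = 8.6541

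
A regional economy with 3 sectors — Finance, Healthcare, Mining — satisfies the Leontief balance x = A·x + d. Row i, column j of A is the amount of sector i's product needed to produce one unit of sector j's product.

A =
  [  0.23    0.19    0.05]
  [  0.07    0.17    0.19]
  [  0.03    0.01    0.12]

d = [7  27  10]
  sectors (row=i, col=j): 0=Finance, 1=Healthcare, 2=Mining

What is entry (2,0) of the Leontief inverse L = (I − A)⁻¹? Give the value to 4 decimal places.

L[2,0] = 0.0468

Form M = I − A:
  [  0.77   -0.19   -0.05]
  [ -0.07    0.83   -0.19]
  [ -0.03   -0.01    0.88]
Leontief inverse L = M⁻¹:
  [  1.3321    0.3066    0.1419]
  [  0.1231    1.2363    0.2739]
  [  0.0468    0.0245    1.1443]
Total output x = L · d:
  x_0 = 1.3321·7 + 0.3066·27 + 0.1419·10 = 19.0233
  x_1 = 0.1231·7 + 1.2363·27 + 0.2739·10 = 36.9805
  x_2 = 0.0468·7 + 0.0245·27 + 1.1443·10 = 12.4324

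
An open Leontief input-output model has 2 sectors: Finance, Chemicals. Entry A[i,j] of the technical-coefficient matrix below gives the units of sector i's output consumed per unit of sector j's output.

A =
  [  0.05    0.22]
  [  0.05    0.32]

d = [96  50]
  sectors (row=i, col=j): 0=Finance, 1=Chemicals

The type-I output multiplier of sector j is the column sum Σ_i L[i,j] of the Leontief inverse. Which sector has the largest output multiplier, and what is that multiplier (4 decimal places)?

Form M = I − A:
  [  0.95   -0.22]
  [ -0.05    0.68]
Leontief inverse L = M⁻¹:
  [  1.0709    0.3465]
  [  0.0787    1.4961]
Total output x = L · d:
  x_0 = 1.0709·96 + 0.3465·50 = 120.1260
  x_1 = 0.0787·96 + 1.4961·50 = 82.3622
Output multipliers (column sums of L):
  Finance: 1.1496
  Chemicals: 1.8425

Chemicals (1.8425)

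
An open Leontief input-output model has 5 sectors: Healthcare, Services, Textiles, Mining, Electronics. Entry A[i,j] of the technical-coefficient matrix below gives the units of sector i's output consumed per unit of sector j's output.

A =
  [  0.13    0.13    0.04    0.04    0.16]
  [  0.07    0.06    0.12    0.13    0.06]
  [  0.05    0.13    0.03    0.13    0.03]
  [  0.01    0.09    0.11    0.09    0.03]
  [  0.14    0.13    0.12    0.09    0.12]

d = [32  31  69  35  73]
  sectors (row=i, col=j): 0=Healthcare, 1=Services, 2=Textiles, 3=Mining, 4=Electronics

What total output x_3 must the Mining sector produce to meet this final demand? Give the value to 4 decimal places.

61.7309

Form M = I − A:
  [  0.87   -0.13   -0.04   -0.04   -0.16]
  [ -0.07    0.94   -0.12   -0.13   -0.06]
  [ -0.05   -0.13    0.97   -0.13   -0.03]
  [ -0.01   -0.09   -0.11    0.91   -0.03]
  [ -0.14   -0.13   -0.12   -0.09    0.88]
Leontief inverse L = M⁻¹:
  [  1.2162    0.2316    0.1237    0.1285    0.2455]
  [  0.1230    1.1417    0.1837    0.2060    0.1135]
  [  0.0922    0.1923    1.0897    0.1945    0.0736]
  [  0.0442    0.1468    0.1582    1.1506    0.0627]
  [  0.2287    0.2467    0.2116    0.1951    1.2086]
Total output x = L · d:
  x_0 = 1.2162·32 + 0.2316·31 + 0.1237·69 + 0.1285·35 + 0.2455·73 = 77.0526
  x_1 = 0.1230·32 + 1.1417·31 + 0.1837·69 + 0.2060·35 + 0.1135·73 = 67.4999
  x_2 = 0.0922·32 + 0.1923·31 + 1.0897·69 + 0.1945·35 + 0.0736·73 = 96.2798
  x_3 = 0.0442·32 + 0.1468·31 + 0.1582·69 + 1.1506·35 + 0.0627·73 = 61.7309
  x_4 = 0.2287·32 + 0.2467·31 + 0.2116·69 + 0.1951·35 + 1.2086·73 = 124.6269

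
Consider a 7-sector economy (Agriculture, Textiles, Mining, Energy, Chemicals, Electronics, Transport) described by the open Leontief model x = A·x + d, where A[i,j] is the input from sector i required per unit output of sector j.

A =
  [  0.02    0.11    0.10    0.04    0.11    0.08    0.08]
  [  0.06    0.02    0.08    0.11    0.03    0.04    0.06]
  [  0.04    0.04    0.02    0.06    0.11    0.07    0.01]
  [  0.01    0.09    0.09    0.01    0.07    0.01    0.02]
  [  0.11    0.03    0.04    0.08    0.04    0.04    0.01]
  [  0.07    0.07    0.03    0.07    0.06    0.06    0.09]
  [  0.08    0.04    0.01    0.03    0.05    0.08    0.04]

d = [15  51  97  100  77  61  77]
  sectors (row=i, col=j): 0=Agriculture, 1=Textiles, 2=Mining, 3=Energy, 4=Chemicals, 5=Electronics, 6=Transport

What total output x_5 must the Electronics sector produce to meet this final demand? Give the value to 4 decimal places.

110.2406

Form M = I − A:
  [  0.98   -0.11   -0.10   -0.04   -0.11   -0.08   -0.08]
  [ -0.06    0.98   -0.08   -0.11   -0.03   -0.04   -0.06]
  [ -0.04   -0.04    0.98   -0.06   -0.11   -0.07   -0.01]
  [ -0.01   -0.09   -0.09    0.99   -0.07   -0.01   -0.02]
  [ -0.11   -0.03   -0.04   -0.08    0.96   -0.04   -0.01]
  [ -0.07   -0.07   -0.03   -0.07   -0.06    0.94   -0.09]
  [ -0.08   -0.04   -0.01   -0.03   -0.05   -0.08    0.96]
Leontief inverse L = M⁻¹:
  [  1.0737    0.1539    0.1426    0.0949    0.1650    0.1265    0.1161]
  [  0.0918    1.0596    0.1152    0.1424    0.0763    0.0735    0.0857]
  [  0.0746    0.0729    1.0520    0.0946    0.1462    0.0979    0.0344]
  [  0.0391    0.1120    0.1145    1.0429    0.1013    0.0352    0.0375]
  [  0.1381    0.0686    0.0767    0.1115    1.0829    0.0708    0.0368]
  [  0.1116    0.1125    0.0701    0.1115    0.1076    1.0996    0.1236]
  [  0.1118    0.0742    0.0411    0.0625    0.0870    0.1110    1.0687]
Total output x = L · d:
  x_0 = 1.0737·15 + 0.1539·51 + 0.1426·97 + 0.0949·100 + 0.1650·77 + 0.1265·61 + 0.1161·77 = 76.6440
  x_1 = 0.0918·15 + 1.0596·51 + 0.1152·97 + 0.1424·100 + 0.0763·77 + 0.0735·61 + 0.0857·77 = 97.7880
  x_2 = 0.0746·15 + 0.0729·51 + 1.0520·97 + 0.0946·100 + 0.1462·77 + 0.0979·61 + 0.0344·77 = 136.2206
  x_3 = 0.0391·15 + 0.1120·51 + 0.1145·97 + 1.0429·100 + 0.1013·77 + 0.0352·61 + 0.0375·77 = 134.5321
  x_4 = 0.1381·15 + 0.0686·51 + 0.0767·97 + 0.1115·100 + 1.0829·77 + 0.0708·61 + 0.0368·77 = 114.6875
  x_5 = 0.1116·15 + 0.1125·51 + 0.0701·97 + 0.1115·100 + 0.1076·77 + 1.0996·61 + 0.1236·77 = 110.2406
  x_6 = 0.1118·15 + 0.0742·51 + 0.0411·97 + 0.0625·100 + 0.0870·77 + 0.1110·61 + 1.0687·77 = 111.4530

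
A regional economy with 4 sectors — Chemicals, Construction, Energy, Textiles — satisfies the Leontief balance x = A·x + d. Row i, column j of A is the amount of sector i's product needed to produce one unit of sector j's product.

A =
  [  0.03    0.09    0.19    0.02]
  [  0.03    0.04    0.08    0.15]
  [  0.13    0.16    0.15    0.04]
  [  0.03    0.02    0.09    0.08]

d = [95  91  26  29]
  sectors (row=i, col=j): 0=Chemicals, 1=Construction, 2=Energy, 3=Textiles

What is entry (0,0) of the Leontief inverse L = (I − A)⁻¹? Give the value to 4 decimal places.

Form M = I − A:
  [  0.97   -0.09   -0.19   -0.02]
  [ -0.03    0.96   -0.08   -0.15]
  [ -0.13   -0.16    0.85   -0.04]
  [ -0.03   -0.02   -0.09    0.92]
Leontief inverse L = M⁻¹:
  [  1.0720    0.1449    0.2594    0.0582]
  [  0.0566    1.0729    0.1329    0.1819]
  [  0.1771    0.2265    1.2474    0.0950]
  [  0.0535    0.0502    0.1334    1.1021]
Total output x = L · d:
  x_0 = 1.0720·95 + 0.1449·91 + 0.2594·26 + 0.0582·29 = 123.4617
  x_1 = 0.0566·95 + 1.0729·91 + 0.1329·26 + 0.1819·29 = 111.7461
  x_2 = 0.1771·95 + 0.2265·91 + 1.2474·26 + 0.0950·29 = 72.6267
  x_3 = 0.0535·95 + 0.0502·91 + 0.1334·26 + 1.1021·29 = 45.0817

L[0,0] = 1.0720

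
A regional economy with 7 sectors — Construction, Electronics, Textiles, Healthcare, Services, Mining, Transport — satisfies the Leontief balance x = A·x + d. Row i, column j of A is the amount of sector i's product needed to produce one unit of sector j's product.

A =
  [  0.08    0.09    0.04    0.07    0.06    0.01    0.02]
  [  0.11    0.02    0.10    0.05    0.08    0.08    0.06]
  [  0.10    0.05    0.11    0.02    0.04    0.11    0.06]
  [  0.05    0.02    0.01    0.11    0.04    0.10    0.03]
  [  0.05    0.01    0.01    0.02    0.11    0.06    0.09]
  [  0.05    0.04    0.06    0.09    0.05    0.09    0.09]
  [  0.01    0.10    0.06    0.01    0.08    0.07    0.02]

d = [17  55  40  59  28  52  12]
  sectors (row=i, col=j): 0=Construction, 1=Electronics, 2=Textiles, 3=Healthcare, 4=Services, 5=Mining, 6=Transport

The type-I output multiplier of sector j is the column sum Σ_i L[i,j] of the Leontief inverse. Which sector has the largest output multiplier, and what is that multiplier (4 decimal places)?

Mining (1.8789)

Form M = I − A:
  [  0.92   -0.09   -0.04   -0.07   -0.06   -0.01   -0.02]
  [ -0.11    0.98   -0.10   -0.05   -0.08   -0.08   -0.06]
  [ -0.10   -0.05    0.89   -0.02   -0.04   -0.11   -0.06]
  [ -0.05   -0.02   -0.01    0.89   -0.04   -0.10   -0.03]
  [ -0.05   -0.01   -0.01   -0.02    0.89   -0.06   -0.09]
  [ -0.05   -0.04   -0.06   -0.09   -0.05    0.91   -0.09]
  [ -0.01   -0.10   -0.06   -0.01   -0.08   -0.07    0.98]
Leontief inverse L = M⁻¹:
  [  1.1237    0.1176    0.0732    0.1050    0.1020    0.0538    0.0521]
  [  0.1641    1.0627    0.1459    0.0943    0.1347    0.1402    0.1055]
  [  0.1565    0.0938    1.1617    0.0644    0.0933    0.1718    0.1064]
  [  0.0849    0.0463    0.0369    1.1509    0.0771    0.1458    0.0625]
  [  0.0805    0.0385    0.0364    0.0466    1.1528    0.0992    0.1226]
  [  0.0973    0.0784    0.1023    0.1345    0.1008    1.1508    0.1321]
  [  0.0522    0.1246    0.0974    0.0398    0.1226    0.1172    1.0583]
Total output x = L · d:
  x_0 = 1.1237·17 + 0.1176·55 + 0.0732·40 + 0.1050·59 + 0.1020·28 + 0.0538·52 + 0.0521·12 = 40.9742
  x_1 = 0.1641·17 + 1.0627·55 + 0.1459·40 + 0.0943·59 + 0.1347·28 + 0.1402·52 + 0.1055·12 = 84.9699
  x_2 = 0.1565·17 + 0.0938·55 + 1.1617·40 + 0.0644·59 + 0.0933·28 + 0.1718·52 + 0.1064·12 = 70.9057
  x_3 = 0.0849·17 + 0.0463·55 + 0.0369·40 + 1.1509·59 + 0.0771·28 + 0.1458·52 + 0.0625·12 = 83.8557
  x_4 = 0.0805·17 + 0.0385·55 + 0.0364·40 + 0.0466·59 + 1.1528·28 + 0.0992·52 + 0.1226·12 = 46.6042
  x_5 = 0.0973·17 + 0.0784·55 + 0.1023·40 + 0.1345·59 + 0.1008·28 + 1.1508·52 + 0.1321·12 = 82.2394
  x_6 = 0.0522·17 + 0.1246·55 + 0.0974·40 + 0.0398·59 + 0.1226·28 + 0.1172·52 + 1.0583·12 = 36.2089
Output multipliers (column sums of L):
  Construction: 1.7592
  Electronics: 1.5619
  Textiles: 1.6538
  Healthcare: 1.6354
  Services: 1.7833
  Mining: 1.8789
  Transport: 1.6396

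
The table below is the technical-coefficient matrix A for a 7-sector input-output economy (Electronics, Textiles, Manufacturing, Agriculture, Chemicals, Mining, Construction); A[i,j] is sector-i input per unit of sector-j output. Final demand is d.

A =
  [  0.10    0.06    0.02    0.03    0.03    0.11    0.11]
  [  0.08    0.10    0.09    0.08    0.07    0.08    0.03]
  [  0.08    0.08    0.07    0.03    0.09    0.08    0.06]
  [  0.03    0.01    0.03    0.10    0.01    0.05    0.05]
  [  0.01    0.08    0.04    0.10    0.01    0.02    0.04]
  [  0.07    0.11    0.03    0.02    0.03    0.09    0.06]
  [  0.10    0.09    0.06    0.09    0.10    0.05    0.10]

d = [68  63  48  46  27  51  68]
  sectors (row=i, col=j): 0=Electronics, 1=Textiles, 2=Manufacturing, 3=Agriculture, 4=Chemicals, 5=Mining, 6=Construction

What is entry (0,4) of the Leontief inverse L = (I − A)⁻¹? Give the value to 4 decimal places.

L[0,4] = 0.0730

Form M = I − A:
  [  0.90   -0.06   -0.02   -0.03   -0.03   -0.11   -0.11]
  [ -0.08    0.90   -0.09   -0.08   -0.07   -0.08   -0.03]
  [ -0.08   -0.08    0.93   -0.03   -0.09   -0.08   -0.06]
  [ -0.03   -0.01   -0.03    0.90   -0.01   -0.05   -0.05]
  [ -0.01   -0.08   -0.04   -0.10    0.99   -0.02   -0.04]
  [ -0.07   -0.11   -0.03   -0.02   -0.03    0.91   -0.06]
  [ -0.10   -0.09   -0.06   -0.09   -0.10   -0.05    0.90]
Leontief inverse L = M⁻¹:
  [  1.1636    0.1283    0.0597    0.0811    0.0730    0.1726    0.1697]
  [  0.1434    1.1713    0.1363    0.1382    0.1143    0.1472    0.0882]
  [  0.1406    0.1501    1.1134    0.0847    0.1330    0.1421    0.1165]
  [  0.0621    0.0425    0.0513    1.1323    0.0318    0.0832    0.0823]
  [  0.0447    0.1166    0.0676    0.1376    1.0361    0.0559    0.0713]
  [  0.1256    0.1723    0.0684    0.0658    0.0686    1.1463    0.1088]
  [  0.1712    0.1682    0.1109    0.1607    0.1505    0.1216    1.1688]
Total output x = L · d:
  x_0 = 1.1636·68 + 0.1283·63 + 0.0597·48 + 0.0811·46 + 0.0730·27 + 0.1726·51 + 0.1697·68 = 116.1213
  x_1 = 0.1434·68 + 1.1713·63 + 0.1363·48 + 0.1382·46 + 0.1143·27 + 0.1472·51 + 0.0882·68 = 113.0334
  x_2 = 0.1406·68 + 0.1501·63 + 1.1134·48 + 0.0847·46 + 0.1330·27 + 0.1421·51 + 0.1165·68 = 95.1166
  x_3 = 0.0621·68 + 0.0425·63 + 0.0513·48 + 1.1323·46 + 0.0318·27 + 0.0832·51 + 0.0823·68 = 72.1434
  x_4 = 0.0447·68 + 0.1166·63 + 0.0676·48 + 0.1376·46 + 1.0361·27 + 0.0559·51 + 0.0713·68 = 55.6351
  x_5 = 0.1256·68 + 0.1723·63 + 0.0684·48 + 0.0658·46 + 0.0686·27 + 1.1463·51 + 0.1088·68 = 93.4164
  x_6 = 0.1712·68 + 0.1682·63 + 0.1109·48 + 0.1607·46 + 0.1505·27 + 0.1216·51 + 1.1688·68 = 124.6882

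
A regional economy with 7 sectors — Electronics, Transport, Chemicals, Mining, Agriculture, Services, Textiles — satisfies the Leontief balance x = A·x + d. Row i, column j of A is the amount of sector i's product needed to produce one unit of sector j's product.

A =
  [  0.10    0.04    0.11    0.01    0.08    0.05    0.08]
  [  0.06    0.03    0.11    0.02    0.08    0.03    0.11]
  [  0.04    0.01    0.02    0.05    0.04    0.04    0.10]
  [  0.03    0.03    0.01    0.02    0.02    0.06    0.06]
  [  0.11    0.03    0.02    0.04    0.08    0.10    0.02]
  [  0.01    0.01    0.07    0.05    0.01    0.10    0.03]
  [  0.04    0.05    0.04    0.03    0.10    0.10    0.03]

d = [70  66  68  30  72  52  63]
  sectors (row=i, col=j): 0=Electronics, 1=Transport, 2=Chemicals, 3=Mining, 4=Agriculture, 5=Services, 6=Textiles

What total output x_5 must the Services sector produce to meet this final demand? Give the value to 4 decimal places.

Form M = I − A:
  [  0.90   -0.04   -0.11   -0.01   -0.08   -0.05   -0.08]
  [ -0.06    0.97   -0.11   -0.02   -0.08   -0.03   -0.11]
  [ -0.04   -0.01    0.98   -0.05   -0.04   -0.04   -0.10]
  [ -0.03   -0.03   -0.01    0.98   -0.02   -0.06   -0.06]
  [ -0.11   -0.03   -0.02   -0.04    0.92   -0.10   -0.02]
  [ -0.01   -0.01   -0.07   -0.05   -0.01    0.90   -0.03]
  [ -0.04   -0.05   -0.04   -0.03   -0.10   -0.10    0.97]
Leontief inverse L = M⁻¹:
  [  1.1453    0.0613    0.1508    0.0349    0.1269    0.1027    0.1249]
  [  0.1007    1.0503    0.1440    0.0436    0.1245    0.0804    0.1500]
  [  0.0649    0.0247    1.0430    0.0649    0.0688    0.0765    0.1235]
  [  0.0480    0.0405    0.0308    1.0319    0.0410    0.0875    0.0791]
  [  0.1481    0.0474    0.0580    0.0601    1.1153    0.1464    0.0548]
  [  0.0257    0.0192    0.0892    0.0656    0.0273    1.1304    0.0531]
  [  0.0745    0.0658    0.0728    0.0512    0.1336    0.1459    1.0625]
Total output x = L · d:
  x_0 = 1.1453·70 + 0.0613·66 + 0.1508·68 + 0.0349·30 + 0.1269·72 + 0.1027·52 + 0.1249·63 = 117.8610
  x_1 = 0.1007·70 + 1.0503·66 + 0.1440·68 + 0.0436·30 + 0.1245·72 + 0.0804·52 + 0.1500·63 = 110.0632
  x_2 = 0.0649·70 + 0.0247·66 + 1.0430·68 + 0.0649·30 + 0.0688·72 + 0.0765·52 + 0.1235·63 = 95.7587
  x_3 = 0.0480·70 + 0.0405·66 + 0.0308·68 + 1.0319·30 + 0.0410·72 + 0.0875·52 + 0.0791·63 = 51.5612
  x_4 = 0.1481·70 + 0.0474·66 + 0.0580·68 + 0.0601·30 + 1.1153·72 + 0.1464·52 + 0.0548·63 = 110.6163
  x_5 = 0.0257·70 + 0.0192·66 + 0.0892·68 + 0.0656·30 + 0.0273·72 + 1.1304·52 + 0.0531·63 = 75.1911
  x_6 = 0.0745·70 + 0.0658·66 + 0.0728·68 + 0.0512·30 + 0.1336·72 + 0.1459·52 + 1.0625·63 = 100.1809

75.1911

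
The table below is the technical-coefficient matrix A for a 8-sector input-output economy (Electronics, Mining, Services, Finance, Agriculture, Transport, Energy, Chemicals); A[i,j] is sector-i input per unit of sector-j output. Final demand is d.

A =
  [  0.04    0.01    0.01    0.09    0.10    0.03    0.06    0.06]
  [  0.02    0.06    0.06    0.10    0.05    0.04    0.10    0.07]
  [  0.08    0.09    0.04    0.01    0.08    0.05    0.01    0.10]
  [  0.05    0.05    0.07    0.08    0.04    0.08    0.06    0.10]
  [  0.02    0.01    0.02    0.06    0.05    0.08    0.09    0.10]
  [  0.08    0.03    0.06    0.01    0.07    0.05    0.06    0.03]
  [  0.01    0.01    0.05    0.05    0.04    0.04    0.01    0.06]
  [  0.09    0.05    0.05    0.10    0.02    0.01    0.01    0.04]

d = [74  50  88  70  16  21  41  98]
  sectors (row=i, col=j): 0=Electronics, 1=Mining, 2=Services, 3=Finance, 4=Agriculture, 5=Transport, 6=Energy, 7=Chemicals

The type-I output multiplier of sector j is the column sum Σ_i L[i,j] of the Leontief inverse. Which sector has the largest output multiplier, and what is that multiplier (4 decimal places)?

Form M = I − A:
  [  0.96   -0.01   -0.01   -0.09   -0.10   -0.03   -0.06   -0.06]
  [ -0.02    0.94   -0.06   -0.10   -0.05   -0.04   -0.10   -0.07]
  [ -0.08   -0.09    0.96   -0.01   -0.08   -0.05   -0.01   -0.10]
  [ -0.05   -0.05   -0.07    0.92   -0.04   -0.08   -0.06   -0.10]
  [ -0.02   -0.01   -0.02   -0.06    0.95   -0.08   -0.09   -0.10]
  [ -0.08   -0.03   -0.06   -0.01   -0.07    0.95   -0.06   -0.03]
  [ -0.01   -0.01   -0.05   -0.05   -0.04   -0.04    0.99   -0.06]
  [ -0.09   -0.05   -0.05   -0.10   -0.02   -0.01   -0.01    0.96]
Leontief inverse L = M⁻¹:
  [  1.0723    0.0329    0.0406    0.1355    0.1348    0.0653    0.0942    0.1097]
  [  0.0619    1.0945    0.1015    0.1550    0.0938    0.0816    0.1395    0.1314]
  [  0.1200    0.1203    1.0738    0.0650    0.1238    0.0851    0.0522    0.1537]
  [  0.0987    0.0869    0.1126    1.1376    0.0891    0.1220    0.1020    0.1622]
  [  0.0578    0.0356    0.0541    0.1047    1.0861    0.1131    0.1211    0.1470]
  [  0.1113    0.0528    0.0867    0.0497    0.1090    1.0810    0.0922    0.0759]
  [  0.0368    0.0301    0.0719    0.0788    0.0648    0.0627    1.0315    0.0934]
  [  0.1230    0.0770    0.0795    0.1462    0.0577    0.0418    0.0437    1.0885]
Total output x = L · d:
  x_0 = 1.0723·74 + 0.0329·50 + 0.0406·88 + 0.1355·70 + 0.1348·16 + 0.0653·21 + 0.0942·41 + 0.1097·98 = 112.1953
  x_1 = 0.0619·74 + 1.0945·50 + 0.1015·88 + 0.1550·70 + 0.0938·16 + 0.0816·21 + 0.1395·41 + 0.1314·98 = 100.9068
  x_2 = 0.1200·74 + 0.1203·50 + 1.0738·88 + 0.0650·70 + 0.1238·16 + 0.0851·21 + 0.0522·41 + 0.1537·98 = 134.9148
  x_3 = 0.0987·74 + 0.0869·50 + 0.1126·88 + 1.1376·70 + 0.0891·16 + 0.1220·21 + 0.1020·41 + 0.1622·98 = 125.2598
  x_4 = 0.0578·74 + 0.0356·50 + 0.0541·88 + 0.1047·70 + 1.0861·16 + 0.1131·21 + 0.1211·41 + 0.1470·98 = 57.2754
  x_5 = 0.1113·74 + 0.0528·50 + 0.0867·88 + 0.0497·70 + 0.1090·16 + 1.0810·21 + 0.0922·41 + 0.0759·98 = 57.6473
  x_6 = 0.0368·74 + 0.0301·50 + 0.0719·88 + 0.0788·70 + 0.0648·16 + 0.0627·21 + 1.0315·41 + 0.0934·98 = 69.8625
  x_7 = 0.1230·74 + 0.0770·50 + 0.0795·88 + 0.1462·70 + 0.0577·16 + 0.0418·21 + 0.0437·41 + 1.0885·98 = 140.4534
Output multipliers (column sums of L):
  Electronics: 1.6819
  Mining: 1.5301
  Services: 1.6208
  Finance: 1.8725
  Agriculture: 1.7592
  Transport: 1.6525
  Energy: 1.6763
  Chemicals: 1.9619

Chemicals (1.9619)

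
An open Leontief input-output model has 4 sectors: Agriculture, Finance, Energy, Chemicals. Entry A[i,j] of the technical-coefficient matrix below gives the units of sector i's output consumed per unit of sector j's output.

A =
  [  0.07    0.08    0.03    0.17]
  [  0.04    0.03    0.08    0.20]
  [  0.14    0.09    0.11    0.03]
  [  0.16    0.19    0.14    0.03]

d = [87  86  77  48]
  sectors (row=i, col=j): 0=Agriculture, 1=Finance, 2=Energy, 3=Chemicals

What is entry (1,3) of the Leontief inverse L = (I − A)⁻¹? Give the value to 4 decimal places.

L[1,3] = 0.2514

Form M = I − A:
  [  0.93   -0.08   -0.03   -0.17]
  [ -0.04    0.97   -0.08   -0.20]
  [ -0.14   -0.09    0.89   -0.03]
  [ -0.16   -0.19   -0.14    0.97]
Leontief inverse L = M⁻¹:
  [  1.1347    0.1472    0.0880    0.2319]
  [  0.1121    1.1026    0.1424    0.2514]
  [  0.1978    0.1435    1.1589    0.1001]
  [  0.2377    0.2610    0.2097    1.1329]
Total output x = L · d:
  x_0 = 1.1347·87 + 0.1472·86 + 0.0880·77 + 0.2319·48 = 129.2867
  x_1 = 0.1121·87 + 1.1026·86 + 0.1424·77 + 0.2514·48 = 127.6161
  x_2 = 0.1978·87 + 0.1435·86 + 1.1589·77 + 0.1001·48 = 123.5898
  x_3 = 0.2377·87 + 0.2610·86 + 0.2097·77 + 1.1329·48 = 113.6448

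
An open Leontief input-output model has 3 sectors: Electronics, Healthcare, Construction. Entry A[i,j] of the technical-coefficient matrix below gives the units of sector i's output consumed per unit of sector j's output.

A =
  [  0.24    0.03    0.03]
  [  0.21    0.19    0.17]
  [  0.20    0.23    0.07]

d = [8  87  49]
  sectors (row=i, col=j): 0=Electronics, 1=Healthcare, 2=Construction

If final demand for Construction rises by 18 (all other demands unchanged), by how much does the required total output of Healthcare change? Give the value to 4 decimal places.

4.6053

Form M = I − A:
  [  0.76   -0.03   -0.03]
  [ -0.21    0.81   -0.17]
  [ -0.20   -0.23    0.93]
Leontief inverse L = M⁻¹:
  [  1.3486    0.0657    0.0555]
  [  0.4330    1.3233    0.2559]
  [  0.3971    0.3414    1.1505]
Total output x = L · d:
  x_0 = 1.3486·8 + 0.0657·87 + 0.0555·49 = 19.2253
  x_1 = 0.4330·8 + 1.3233·87 + 0.2559·49 = 131.1234
  x_2 = 0.3971·8 + 0.3414·87 + 1.1505·49 = 89.2510
Δx_1 = L[1,2] · Δd_2 = 0.2559 · 18 = 4.6053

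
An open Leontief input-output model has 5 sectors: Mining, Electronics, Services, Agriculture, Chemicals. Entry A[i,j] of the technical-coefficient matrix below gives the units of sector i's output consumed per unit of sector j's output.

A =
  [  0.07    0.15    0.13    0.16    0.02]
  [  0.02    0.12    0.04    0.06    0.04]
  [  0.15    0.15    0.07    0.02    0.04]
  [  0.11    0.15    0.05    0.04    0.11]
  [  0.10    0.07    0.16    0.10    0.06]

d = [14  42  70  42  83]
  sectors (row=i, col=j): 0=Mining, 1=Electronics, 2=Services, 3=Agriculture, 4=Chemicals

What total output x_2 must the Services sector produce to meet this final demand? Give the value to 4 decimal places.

101.8679

Form M = I − A:
  [  0.93   -0.15   -0.13   -0.16   -0.02]
  [ -0.02    0.88   -0.04   -0.06   -0.04]
  [ -0.15   -0.15    0.93   -0.02   -0.04]
  [ -0.11   -0.15   -0.05    0.96   -0.11]
  [ -0.10   -0.07   -0.16   -0.10    0.94]
Leontief inverse L = M⁻¹:
  [  1.1461    0.2717    0.1957    0.2194    0.0699]
  [  0.0552    1.1792    0.0746    0.0912    0.0652]
  [  0.2052    0.2474    1.1314    0.0808    0.0725]
  [  0.1712    0.2495    0.1195    1.1037    0.1485]
  [  0.1792    0.1854    0.2317    0.1613    1.1043]
Total output x = L · d:
  x_0 = 1.1461·14 + 0.2717·42 + 0.1957·70 + 0.2194·42 + 0.0699·83 = 56.1769
  x_1 = 0.0552·14 + 1.1792·42 + 0.0746·70 + 0.0912·42 + 0.0652·83 = 64.7630
  x_2 = 0.2052·14 + 0.2474·42 + 1.1314·70 + 0.0808·42 + 0.0725·83 = 101.8679
  x_3 = 0.1712·14 + 0.2495·42 + 0.1195·70 + 1.1037·42 + 0.1485·83 = 79.9277
  x_4 = 0.1792·14 + 0.1854·42 + 0.2317·70 + 0.1613·42 + 1.1043·83 = 124.9391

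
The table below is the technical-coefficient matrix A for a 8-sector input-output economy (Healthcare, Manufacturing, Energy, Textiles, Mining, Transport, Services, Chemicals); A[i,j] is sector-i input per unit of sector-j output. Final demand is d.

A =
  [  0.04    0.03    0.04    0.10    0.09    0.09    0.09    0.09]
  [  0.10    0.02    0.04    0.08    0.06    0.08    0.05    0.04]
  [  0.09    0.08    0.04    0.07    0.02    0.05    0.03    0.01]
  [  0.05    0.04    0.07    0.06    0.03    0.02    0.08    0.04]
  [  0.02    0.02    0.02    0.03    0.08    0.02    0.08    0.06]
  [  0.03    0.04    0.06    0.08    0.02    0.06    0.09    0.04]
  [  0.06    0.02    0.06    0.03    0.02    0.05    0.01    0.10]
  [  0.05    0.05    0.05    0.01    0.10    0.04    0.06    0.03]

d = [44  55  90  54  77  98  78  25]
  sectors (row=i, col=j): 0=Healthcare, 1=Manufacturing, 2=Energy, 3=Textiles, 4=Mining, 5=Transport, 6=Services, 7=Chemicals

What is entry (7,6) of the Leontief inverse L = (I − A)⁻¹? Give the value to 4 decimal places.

Form M = I − A:
  [  0.96   -0.03   -0.04   -0.10   -0.09   -0.09   -0.09   -0.09]
  [ -0.10    0.98   -0.04   -0.08   -0.06   -0.08   -0.05   -0.04]
  [ -0.09   -0.08    0.96   -0.07   -0.02   -0.05   -0.03   -0.01]
  [ -0.05   -0.04   -0.07    0.94   -0.03   -0.02   -0.08   -0.04]
  [ -0.02   -0.02   -0.02   -0.03    0.92   -0.02   -0.08   -0.06]
  [ -0.03   -0.04   -0.06   -0.08   -0.02    0.94   -0.09   -0.04]
  [ -0.06   -0.02   -0.06   -0.03   -0.02   -0.05    0.99   -0.10]
  [ -0.05   -0.05   -0.05   -0.01   -0.10   -0.04   -0.06    0.97]
Leontief inverse L = M⁻¹:
  [  1.0881    0.0650    0.0869    0.1499    0.1389    0.1344    0.1489    0.1402]
  [  0.1402    1.0498    0.0794    0.1279    0.1021    0.1209    0.1029    0.0843]
  [  0.1285    0.1048    1.0734    0.1146    0.0551    0.0879    0.0740    0.0467]
  [  0.0878    0.0656    0.1024    1.0975    0.0628    0.0536    0.1176    0.0754]
  [  0.0474    0.0388    0.0453    0.0555    1.1102    0.0448    0.1114    0.0908]
  [  0.0698    0.0673    0.0962    0.1202    0.0523    1.0953    0.1308    0.0771]
  [  0.0922    0.0451    0.0888    0.0637    0.0545    0.0811    1.0482    0.1287]
  [  0.0843    0.0731    0.0791    0.0462    0.1359    0.0730    0.0997    1.0662]
Total output x = L · d:
  x_0 = 1.0881·44 + 0.0650·55 + 0.0869·90 + 0.1499·54 + 0.1389·77 + 0.1344·98 + 0.1489·78 + 0.1402·25 = 106.3398
  x_1 = 0.1402·44 + 1.0498·55 + 0.0794·90 + 0.1279·54 + 0.1021·77 + 0.1209·98 + 0.1029·78 + 0.0843·25 = 107.8089
  x_2 = 0.1285·44 + 0.1048·55 + 1.0734·90 + 0.1146·54 + 0.0551·77 + 0.0879·98 + 0.0740·78 + 0.0467·25 = 134.0120
  x_3 = 0.0878·44 + 0.0656·55 + 0.1024·90 + 1.0975·54 + 0.0628·77 + 0.0536·98 + 0.1176·78 + 0.0754·25 = 97.0910
  x_4 = 0.0474·44 + 0.0388·55 + 0.0453·90 + 0.0555·54 + 1.1102·77 + 0.0448·98 + 0.1114·78 + 0.0908·25 = 112.1254
  x_5 = 0.0698·44 + 0.0673·55 + 0.0962·90 + 0.1202·54 + 0.0523·77 + 1.0953·98 + 0.1308·78 + 0.0771·25 = 145.4120
  x_6 = 0.0922·44 + 0.0451·55 + 0.0888·90 + 0.0637·54 + 0.0545·77 + 0.0811·98 + 1.0482·78 + 0.1287·25 = 115.0936
  x_7 = 0.0843·44 + 0.0731·55 + 0.0791·90 + 0.0462·54 + 0.1359·77 + 0.0730·98 + 0.0997·78 + 1.0662·25 = 69.3955

L[7,6] = 0.0997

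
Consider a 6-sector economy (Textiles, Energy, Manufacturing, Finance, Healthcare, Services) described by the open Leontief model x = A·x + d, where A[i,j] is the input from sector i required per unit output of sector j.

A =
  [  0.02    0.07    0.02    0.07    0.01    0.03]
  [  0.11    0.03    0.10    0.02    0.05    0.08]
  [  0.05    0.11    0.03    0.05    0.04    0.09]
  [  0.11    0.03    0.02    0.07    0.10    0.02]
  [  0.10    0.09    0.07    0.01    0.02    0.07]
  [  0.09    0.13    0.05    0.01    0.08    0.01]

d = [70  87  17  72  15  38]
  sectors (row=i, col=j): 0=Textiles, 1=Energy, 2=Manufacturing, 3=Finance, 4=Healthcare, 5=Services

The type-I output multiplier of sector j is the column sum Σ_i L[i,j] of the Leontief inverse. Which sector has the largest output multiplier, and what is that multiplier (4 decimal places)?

Textiles (1.7164)

Form M = I − A:
  [  0.98   -0.07   -0.02   -0.07   -0.01   -0.03]
  [ -0.11    0.97   -0.10   -0.02   -0.05   -0.08]
  [ -0.05   -0.11    0.97   -0.05   -0.04   -0.09]
  [ -0.11   -0.03   -0.02    0.93   -0.10   -0.02]
  [ -0.10   -0.09   -0.07   -0.01    0.98   -0.07]
  [ -0.09   -0.13   -0.05   -0.01   -0.08    0.99]
Leontief inverse L = M⁻¹:
  [  1.0492    0.0915    0.0373    0.0838    0.0292    0.0463]
  [  0.1501    1.0791    0.1263    0.0433    0.0751    0.1094]
  [  0.0968    0.1516    1.0610    0.0696    0.0688    0.1179]
  [  0.1488    0.0667    0.0435    1.0920    0.1218    0.0445]
  [  0.1388    0.1320    0.0975    0.0308    1.0437    0.0982]
  [  0.1327    0.1690    0.0819    0.0303    0.1016    1.0430]
Total output x = L · d:
  x_0 = 1.0492·70 + 0.0915·87 + 0.0373·17 + 0.0838·72 + 0.0292·15 + 0.0463·38 = 90.2650
  x_1 = 0.1501·70 + 1.0791·87 + 0.1263·17 + 0.0433·72 + 0.0751·15 + 0.1094·38 = 114.9334
  x_2 = 0.0968·70 + 0.1516·87 + 1.0610·17 + 0.0696·72 + 0.0688·15 + 0.1179·38 = 48.5309
  x_3 = 0.1488·70 + 0.0667·87 + 0.0435·17 + 1.0920·72 + 0.1218·15 + 0.0445·38 = 99.1056
  x_4 = 0.1388·70 + 0.1320·87 + 0.0975·17 + 0.0308·72 + 1.0437·15 + 0.0982·38 = 44.4588
  x_5 = 0.1327·70 + 0.1690·87 + 0.0819·17 + 0.0303·72 + 0.1016·15 + 1.0430·38 = 68.7268
Output multipliers (column sums of L):
  Textiles: 1.7164
  Energy: 1.6899
  Manufacturing: 1.4475
  Finance: 1.3498
  Healthcare: 1.4401
  Services: 1.4594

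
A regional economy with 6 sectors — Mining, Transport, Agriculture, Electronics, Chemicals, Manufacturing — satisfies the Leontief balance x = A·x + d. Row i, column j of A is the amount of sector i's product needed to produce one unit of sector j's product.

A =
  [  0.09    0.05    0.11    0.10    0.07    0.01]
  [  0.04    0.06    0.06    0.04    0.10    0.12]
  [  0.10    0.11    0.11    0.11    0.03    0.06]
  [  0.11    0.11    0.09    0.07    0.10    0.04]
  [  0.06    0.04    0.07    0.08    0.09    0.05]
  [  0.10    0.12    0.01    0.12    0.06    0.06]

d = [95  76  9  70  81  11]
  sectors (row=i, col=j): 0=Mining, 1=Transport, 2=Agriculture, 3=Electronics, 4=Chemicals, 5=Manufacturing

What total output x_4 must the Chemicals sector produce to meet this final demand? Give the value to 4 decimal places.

Form M = I − A:
  [  0.91   -0.05   -0.11   -0.10   -0.07   -0.01]
  [ -0.04    0.94   -0.06   -0.04   -0.10   -0.12]
  [ -0.10   -0.11    0.89   -0.11   -0.03   -0.06]
  [ -0.11   -0.11   -0.09    0.93   -0.10   -0.04]
  [ -0.06   -0.04   -0.07   -0.08    0.91   -0.05]
  [ -0.10   -0.12   -0.01   -0.12   -0.06    0.94]
Leontief inverse L = M⁻¹:
  [  1.1582    0.1144    0.1787    0.1685    0.1295    0.0524]
  [  0.1034    1.1230    0.1136    0.1077    0.1578    0.1647]
  [  0.1816    0.1902    1.1877    0.1919    0.1027    0.1157]
  [  0.1871    0.1834    0.1664    1.1499    0.1726    0.0941]
  [  0.1207    0.0979    0.1269    0.1421    1.1446    0.0888]
  [  0.1699    0.1872    0.0755    0.1896    0.1301    1.1093]
Total output x = L · d:
  x_0 = 1.1582·95 + 0.1144·76 + 0.1787·9 + 0.1685·70 + 0.1295·81 + 0.0524·11 = 143.2011
  x_1 = 0.1034·95 + 1.1230·76 + 0.1136·9 + 0.1077·70 + 0.1578·81 + 0.1647·11 = 118.3176
  x_2 = 0.1816·95 + 0.1902·76 + 1.1877·9 + 0.1919·70 + 0.1027·81 + 0.1157·11 = 65.4251
  x_3 = 0.1871·95 + 0.1834·76 + 0.1664·9 + 1.1499·70 + 0.1726·81 + 0.0941·11 = 128.7167
  x_4 = 0.1207·95 + 0.0979·76 + 0.1269·9 + 0.1421·70 + 1.1446·81 + 0.0888·11 = 123.6869
  x_5 = 0.1699·95 + 0.1872·76 + 0.0755·9 + 0.1896·70 + 0.1301·81 + 1.1093·11 = 67.0635

123.6869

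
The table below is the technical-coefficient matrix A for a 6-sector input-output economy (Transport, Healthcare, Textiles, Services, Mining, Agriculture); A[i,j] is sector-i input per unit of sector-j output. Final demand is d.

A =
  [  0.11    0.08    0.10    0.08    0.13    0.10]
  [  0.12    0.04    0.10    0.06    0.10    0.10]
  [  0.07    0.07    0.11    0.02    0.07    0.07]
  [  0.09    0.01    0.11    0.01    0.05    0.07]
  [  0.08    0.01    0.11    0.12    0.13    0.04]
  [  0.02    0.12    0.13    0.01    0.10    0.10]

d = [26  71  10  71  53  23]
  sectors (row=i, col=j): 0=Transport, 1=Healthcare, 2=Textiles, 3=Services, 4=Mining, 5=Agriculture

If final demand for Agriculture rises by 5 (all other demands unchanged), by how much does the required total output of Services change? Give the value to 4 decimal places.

0.6094

Form M = I − A:
  [  0.89   -0.08   -0.10   -0.08   -0.13   -0.10]
  [ -0.12    0.96   -0.10   -0.06   -0.10   -0.10]
  [ -0.07   -0.07    0.89   -0.02   -0.07   -0.07]
  [ -0.09   -0.01   -0.11    0.99   -0.05   -0.07]
  [ -0.08   -0.01   -0.11   -0.12    0.87   -0.04]
  [ -0.02   -0.12   -0.13   -0.01   -0.10    0.90]
Leontief inverse L = M⁻¹:
  [  1.2014    0.1443    0.2265    0.1419    0.2442    0.1890]
  [  0.1981    1.0990    0.2104    0.1129    0.1998    0.1782]
  [  0.1324    0.1170    1.1968    0.0613    0.1482    0.1322]
  [  0.1401    0.0523    0.1827    1.0435    0.1156    0.1219]
  [  0.1530    0.0559    0.2104    0.1687    1.2176    0.1068]
  [  0.0908    0.1734    0.2314    0.0574    0.1901    1.1714]
Total output x = L · d:
  x_0 = 1.2014·26 + 0.1443·71 + 0.2265·10 + 0.1419·71 + 0.2442·53 + 0.1890·23 = 71.1143
  x_1 = 0.1981·26 + 1.0990·71 + 0.2104·10 + 0.1129·71 + 0.1998·53 + 0.1782·23 = 107.9913
  x_2 = 0.1324·26 + 0.1170·71 + 1.1968·10 + 0.0613·71 + 0.1482·53 + 0.1322·23 = 38.9640
  x_3 = 0.1401·26 + 0.0523·71 + 0.1827·10 + 1.0435·71 + 0.1156·53 + 0.1219·23 = 92.2045
  x_4 = 0.1530·26 + 0.0559·71 + 0.2104·10 + 0.1687·71 + 1.2176·53 + 0.1068·23 = 89.0147
  x_5 = 0.0908·26 + 0.1734·71 + 0.2314·10 + 0.0574·71 + 0.1901·53 + 1.1714·23 = 58.0779
Δx_3 = L[3,5] · Δd_5 = 0.1219 · 5 = 0.6094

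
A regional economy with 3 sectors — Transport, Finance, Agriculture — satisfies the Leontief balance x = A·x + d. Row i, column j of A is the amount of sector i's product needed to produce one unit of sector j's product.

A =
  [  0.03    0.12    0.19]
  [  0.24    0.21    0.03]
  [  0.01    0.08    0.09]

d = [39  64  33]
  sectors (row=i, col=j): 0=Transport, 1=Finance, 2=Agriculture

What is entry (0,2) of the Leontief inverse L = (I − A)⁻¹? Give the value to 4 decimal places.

Form M = I − A:
  [  0.97   -0.12   -0.19]
  [ -0.24    0.79   -0.03]
  [ -0.01   -0.08    0.91]
Leontief inverse L = M⁻¹:
  [  1.0797    0.1875    0.2316]
  [  0.3296    1.3273    0.1126]
  [  0.0408    0.1187    1.1113]
Total output x = L · d:
  x_0 = 1.0797·39 + 0.1875·64 + 0.2316·33 = 61.7487
  x_1 = 0.3296·39 + 1.3273·64 + 0.1126·33 = 101.5135
  x_2 = 0.0408·39 + 0.1187·64 + 1.1113·33 = 45.8666

L[0,2] = 0.2316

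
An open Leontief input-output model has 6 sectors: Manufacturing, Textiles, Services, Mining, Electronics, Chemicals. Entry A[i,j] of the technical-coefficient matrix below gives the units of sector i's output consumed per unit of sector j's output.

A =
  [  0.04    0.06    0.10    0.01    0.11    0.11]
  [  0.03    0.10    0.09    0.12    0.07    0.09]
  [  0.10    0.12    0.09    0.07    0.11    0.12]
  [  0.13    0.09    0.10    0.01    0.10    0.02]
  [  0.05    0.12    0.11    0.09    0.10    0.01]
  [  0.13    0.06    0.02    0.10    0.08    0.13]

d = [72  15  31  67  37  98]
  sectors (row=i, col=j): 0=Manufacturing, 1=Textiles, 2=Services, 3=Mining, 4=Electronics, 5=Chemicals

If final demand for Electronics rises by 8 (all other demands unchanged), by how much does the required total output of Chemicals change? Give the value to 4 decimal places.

Form M = I − A:
  [  0.96   -0.06   -0.10   -0.01   -0.11   -0.11]
  [ -0.03    0.90   -0.09   -0.12   -0.07   -0.09]
  [ -0.10   -0.12    0.91   -0.07   -0.11   -0.12]
  [ -0.13   -0.09   -0.10    0.99   -0.10   -0.02]
  [ -0.05   -0.12   -0.11   -0.09    0.90   -0.01]
  [ -0.13   -0.06   -0.02   -0.10   -0.08    0.87]
Leontief inverse L = M⁻¹:
  [  1.1091    0.1423    0.1716    0.0765    0.1923    0.1826]
  [  0.1126    1.1940    0.1749    0.1901    0.1641    0.1681]
  [  0.1941    0.2322    1.1924    0.1570    0.2244    0.2192]
  [  0.1921    0.1754    0.1810    1.0726    0.1868    0.0942]
  [  0.1219    0.2147    0.1978    0.1579    1.1917    0.0822]
  [  0.2112    0.1488    0.1041    0.1660    0.1763    1.2117]
Total output x = L · d:
  x_0 = 1.1091·72 + 0.1423·15 + 0.1716·31 + 0.0765·67 + 0.1923·37 + 0.1826·98 = 117.4461
  x_1 = 0.1126·72 + 1.1940·15 + 0.1749·31 + 0.1901·67 + 0.1641·37 + 0.1681·98 = 66.7258
  x_2 = 0.1941·72 + 0.2322·15 + 1.1924·31 + 0.1570·67 + 0.2244·37 + 0.2192·98 = 94.7242
  x_3 = 0.1921·72 + 0.1754·15 + 0.1810·31 + 1.0726·67 + 0.1868·37 + 0.0942·98 = 110.0739
  x_4 = 0.1219·72 + 0.2147·15 + 0.1978·31 + 0.1579·67 + 1.1917·37 + 0.0822·98 = 80.8626
  x_5 = 0.2112·72 + 0.1488·15 + 0.1041·31 + 0.1660·67 + 0.1763·37 + 1.2117·98 = 157.0603
Δx_5 = L[5,4] · Δd_4 = 0.1763 · 8 = 1.4102

1.4102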